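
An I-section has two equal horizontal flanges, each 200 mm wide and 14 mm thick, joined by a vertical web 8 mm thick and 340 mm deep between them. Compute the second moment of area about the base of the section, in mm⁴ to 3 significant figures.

I_base ≈ 4.83 × 10⁸ mm⁴

Treat the section as a set of non-overlapping primitives; coordinates are from the bounding-box lower-left.
Bottom flange: 200 × 14, A = 2 800 mm², y = 7 mm, Ī = 45 733 mm⁴.
Web: 8 × 340, A = 2 720 mm², y = 184 mm, Ī = 26 202 667 mm⁴.
Top flange: 200 × 14, A = 2 800 mm², y = 361 mm, Ī = 45 733 mm⁴.
Transfer each piece to a horizontal axis along the bottom face using Ī + A·d² with d = y − 0:
  bottom flange: d = 7 mm → contributes +182 933 mm⁴
  web: d = 184 mm → contributes +118 290 987 mm⁴
  top flange: d = 361 mm → contributes +364 944 533 mm⁴
Total I = 483 418 453 mm⁴.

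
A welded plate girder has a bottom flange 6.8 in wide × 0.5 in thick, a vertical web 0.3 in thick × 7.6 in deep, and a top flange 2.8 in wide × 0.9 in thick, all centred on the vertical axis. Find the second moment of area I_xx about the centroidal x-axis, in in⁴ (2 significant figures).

Decompose the section into non-overlapping parts with the origin at the bottom-left of its bounding rectangle.
Bottom plate: 6.8 × 0.5, A = 3.4 in², y = 0.25 in, Ī = 0.07083 in⁴.
Web plate: 0.3 × 7.6, A = 2.28 in², y = 4.3 in, Ī = 10.97 in⁴.
Top plate: 2.8 × 0.9, A = 2.52 in², y = 8.55 in, Ī = 0.1701 in⁴.
Centroid: ȳ = ΣA·y / ΣA = 3.927 in.
Transfer each piece to the centroidal x-axis using Ī + A·d² with d = y − 3.927:
  bottom plate: d = -3.677 in → contributes +46.04 in⁴
  web plate: d = 0.3732 in → contributes +11.29 in⁴
  top plate: d = 4.623 in → contributes +54.03 in⁴
Total I = 111.4 in⁴.

I_xx ≈ 110 in⁴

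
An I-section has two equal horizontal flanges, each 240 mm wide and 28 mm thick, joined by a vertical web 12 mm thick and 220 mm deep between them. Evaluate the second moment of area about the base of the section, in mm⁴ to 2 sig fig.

I_base ≈ 5.2 × 10⁸ mm⁴

Decompose the section into non-overlapping parts with the origin at the bottom-left of its bounding rectangle.
Bottom flange: 240 × 28, A = 6 720 mm², y = 14 mm, Ī = 439 040 mm⁴.
Web: 12 × 220, A = 2 640 mm², y = 138 mm, Ī = 10 648 000 mm⁴.
Top flange: 240 × 28, A = 6 720 mm², y = 262 mm, Ī = 439 040 mm⁴.
Transfer each piece to a horizontal axis along the bottom face using Ī + A·d² with d = y − 0:
  bottom flange: d = 14 mm → contributes +1 756 160 mm⁴
  web: d = 138 mm → contributes +60 924 160 mm⁴
  top flange: d = 262 mm → contributes +461 726 720 mm⁴
Total I = 524 407 040 mm⁴.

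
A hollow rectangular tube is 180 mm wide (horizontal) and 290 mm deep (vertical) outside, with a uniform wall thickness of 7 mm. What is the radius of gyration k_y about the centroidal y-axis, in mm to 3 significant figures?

k_y ≈ 74.8 mm

Treat the section as a set of non-overlapping primitives; coordinates are from the bounding-box lower-left.
Outer rectangle: 180 × 290, A = 52 200 mm², x = 90 mm, Ī = 140 940 000 mm⁴.
Inner void (subtracted): 166 × 276, A = 45 816 mm², x = 90 mm, Ī = 105 208 808 mm⁴.
By symmetry the centroid is at mid-width, x̄ = 90 mm.
All pieces are centred on the centroidal y-axis, so I = ΣĪ (holes subtracted) = 35 731 192 mm⁴.
Radius of gyration: k = √(I/A) = √(35 731 192 / 6 384) = 74.813 mm.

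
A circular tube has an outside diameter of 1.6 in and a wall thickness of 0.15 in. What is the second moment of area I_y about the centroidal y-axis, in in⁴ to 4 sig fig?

Treat the section as a set of non-overlapping primitives; coordinates are from the bounding-box lower-left.
Outer circle: ⌀1.6, A = 2.01062 in², x = 0.8 in, Ī = 0.321699 in⁴.
Bore (subtracted): ⌀1.3, A = 1.32732 in², x = 0.8 in, Ī = 0.140198 in⁴.
By symmetry the centroid is at mid-width, x̄ = 0.8 in.
All pieces are centred on the centroidal y-axis, so I = ΣĪ (holes subtracted) = 0.181501 in⁴.

I_y ≈ 0.1815 in⁴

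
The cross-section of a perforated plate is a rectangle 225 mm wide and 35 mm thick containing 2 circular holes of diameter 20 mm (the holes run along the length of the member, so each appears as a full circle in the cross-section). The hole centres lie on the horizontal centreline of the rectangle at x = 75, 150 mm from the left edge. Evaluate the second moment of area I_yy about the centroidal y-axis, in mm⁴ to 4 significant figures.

I_yy ≈ 3.232 × 10⁷ mm⁴

Treat the section as a set of non-overlapping primitives; coordinates are from the bounding-box lower-left.
Plate: 225 × 35, A = 7 875 mm², x = 112.5 mm, Ī = 33 222 656 mm⁴.
Hole 1 (subtracted): ⌀20, A = 314.159 mm², x = 75 mm, Ī = 7853.98 mm⁴.
Hole 2 (subtracted): ⌀20, A = 314.159 mm², x = 150 mm, Ī = 7853.98 mm⁴.
By symmetry the centroid is at mid-width, x̄ = 112.5 mm.
Transfer each piece to the centroidal y-axis using Ī + A·d² with d = x − 112.5:
  plate: d = 0 mm → contributes +33 222 656 mm⁴
  hole 1: d = -37.5 mm → contributes −449 640 mm⁴
  hole 2: d = 37.5 mm → contributes −449 640 mm⁴
Total I = 32 323 375 mm⁴.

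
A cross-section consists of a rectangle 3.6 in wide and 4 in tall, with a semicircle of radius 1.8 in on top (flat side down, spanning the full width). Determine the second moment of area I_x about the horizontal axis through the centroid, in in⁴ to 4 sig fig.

Break the section into simple shapes (no overlaps), measuring from the bottom-left corner of the bounding box.
Rectangular body: 3.6 × 4, A = 14.4 in², y = 2 in, Ī = 19.2 in⁴.
Semicircular cap: semicircle r = 1.8, A = 5.08938 in², y = 4.76394 in, Ī = 1.15218 in⁴.
Centroid: ȳ = ΣA·y / ΣA = 2.72177 in.
Transfer each piece to the horizontal axis through the centroid using Ī + A·d² with d = y − 2.72177:
  rectangular body: d = -0.721765 in → contributes +26.7016 in⁴
  semicircular cap: d = 2.04218 in → contributes +22.3774 in⁴
Total I = 49.079 in⁴.

I_x ≈ 49.08 in⁴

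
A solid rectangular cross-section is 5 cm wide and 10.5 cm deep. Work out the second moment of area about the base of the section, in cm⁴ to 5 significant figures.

The section: 5 × 10.5, A = 52.5 cm², y = 5.25 cm, Ī = 482.3438 cm⁴.
Transfer it to the base of the section using Ī + A·d² with d = y − 0:
  the section: d = 5.25 cm → contributes +1929.375 cm⁴
Total I = 1929.375 cm⁴.

I_base ≈ 1929.4 cm⁴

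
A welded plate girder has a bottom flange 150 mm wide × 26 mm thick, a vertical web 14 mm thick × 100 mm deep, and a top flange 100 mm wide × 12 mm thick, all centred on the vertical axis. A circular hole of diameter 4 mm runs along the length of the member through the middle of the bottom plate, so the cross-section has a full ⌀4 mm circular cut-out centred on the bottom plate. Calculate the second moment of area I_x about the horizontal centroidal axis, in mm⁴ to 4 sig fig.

I_x ≈ 1.573 × 10⁷ mm⁴

Break the section into simple shapes (no overlaps), measuring from the bottom-left corner of the bounding box.
Bottom plate: 150 × 26, A = 3 900 mm², y = 13 mm, Ī = 219 700 mm⁴.
Web plate: 14 × 100, A = 1 400 mm², y = 76 mm, Ī = 1 166 667 mm⁴.
Top plate: 100 × 12, A = 1 200 mm², y = 132 mm, Ī = 14 400 mm⁴.
Hole (subtracted): ⌀4, A = 12.5664 mm², y = 13 mm, Ī = 12.5664 mm⁴.
Centroid: ȳ = ΣA·y / ΣA = 48.6073 mm.
Transfer each piece to the horizontal centroidal axis using Ī + A·d² with d = y − 48.6073:
  bottom plate: d = -35.6073 mm → contributes +5 164 431 mm⁴
  web plate: d = 27.3927 mm → contributes +2 217 171 mm⁴
  top plate: d = 83.3927 mm → contributes +8 359 611 mm⁴
  hole: d = -35.6073 mm → contributes −15945.2 mm⁴
Total I = 15 725 268 mm⁴.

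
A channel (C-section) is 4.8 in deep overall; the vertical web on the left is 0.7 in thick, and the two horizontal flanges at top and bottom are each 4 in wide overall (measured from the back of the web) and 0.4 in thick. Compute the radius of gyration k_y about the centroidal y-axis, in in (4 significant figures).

Break the section into simple shapes (no overlaps), measuring from the bottom-left corner of the bounding box.
Web: 0.7 × 4.8, A = 3.36 in², x = 0.35 in, Ī = 0.1372 in⁴.
Top flange (beyond web): 3.3 × 0.4, A = 1.32 in², x = 2.35 in, Ī = 1.1979 in⁴.
Bottom flange (beyond web): 3.3 × 0.4, A = 1.32 in², x = 2.35 in, Ī = 1.1979 in⁴.
Centroid: x̄ = ΣA·x / ΣA = 1.23 in.
Transfer each piece to the centroidal y-axis using Ī + A·d² with d = x − 1.23:
  web: d = -0.88 in → contributes +2.73918 in⁴
  top flange (beyond web): d = 1.12 in → contributes +2.85371 in⁴
  bottom flange (beyond web): d = 1.12 in → contributes +2.85371 in⁴
Total I = 8.4466 in⁴.
Radius of gyration: k = √(I/A) = √(8.4466 / 6) = 1.18649 in.

k_y ≈ 1.186 in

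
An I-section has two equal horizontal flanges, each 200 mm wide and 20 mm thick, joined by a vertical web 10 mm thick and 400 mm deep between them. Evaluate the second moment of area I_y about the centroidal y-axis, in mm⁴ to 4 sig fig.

I_y ≈ 2.670 × 10⁷ mm⁴

Treat the section as a set of non-overlapping primitives; coordinates are from the bounding-box lower-left.
Bottom flange: 200 × 20, A = 4 000 mm², x = 100 mm, Ī = 13 333 333 mm⁴.
Web: 10 × 400, A = 4 000 mm², x = 100 mm, Ī = 33333.3 mm⁴.
Top flange: 200 × 20, A = 4 000 mm², x = 100 mm, Ī = 13 333 333 mm⁴.
By symmetry the centroid is at mid-width, x̄ = 100 mm.
All pieces are centred on the centroidal y-axis, so I = ΣĪ = 26 700 000 mm⁴.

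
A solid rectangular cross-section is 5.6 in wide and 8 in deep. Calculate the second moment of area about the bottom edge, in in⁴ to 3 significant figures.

The section: 5.6 × 8, A = 44.8 in², y = 4 in, Ī = 238.93 in⁴.
Transfer it to the base of the section using Ī + A·d² with d = y − 0:
  the section: d = 4 in → contributes +955.73 in⁴
Total I = 955.73 in⁴.

I_base ≈ 956 in⁴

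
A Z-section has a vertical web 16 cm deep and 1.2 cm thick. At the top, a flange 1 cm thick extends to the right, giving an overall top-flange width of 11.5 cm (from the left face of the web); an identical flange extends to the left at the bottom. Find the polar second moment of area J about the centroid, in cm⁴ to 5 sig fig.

Split into non-overlapping primitives; take the origin at the lower-left of the bounding box.
Web: 1.2 × 16, A = 19.2 cm², y = 8 cm, Ī = 409.6 cm⁴.
Top flange (beyond web): 10.3 × 1, A = 10.3 cm², y = 15.5 cm, Ī = 0.8583333 cm⁴.
Bottom flange (beyond web): 10.3 × 1, A = 10.3 cm², y = 0.5 cm, Ī = 0.8583333 cm⁴.
Centroid: ȳ = ΣA·y / ΣA = 8 cm.
Transfer each piece to the centroidal x-axis using Ī + A·d² with d = y − 8:
  web: d = 0 cm → contributes +409.6 cm⁴
  top flange (beyond web): d = 7.5 cm → contributes +580.2333 cm⁴
  bottom flange (beyond web): d = -7.5 cm → contributes +580.2333 cm⁴
Total I = 1570.067 cm⁴.
For the y-axis: x̄ = 10.9 cm.
Repeating about the centroidal y-axis gives I_y = 865.5127 cm⁴.
Polar second moment: J = I_x + I_y = 2435.579 cm⁴.

J ≈ 2435.6 cm⁴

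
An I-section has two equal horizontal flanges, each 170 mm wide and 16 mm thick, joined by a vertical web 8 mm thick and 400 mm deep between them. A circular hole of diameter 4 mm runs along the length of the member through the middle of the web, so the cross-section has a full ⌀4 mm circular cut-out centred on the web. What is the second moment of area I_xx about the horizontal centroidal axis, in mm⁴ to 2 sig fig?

I_xx ≈ 2.8 × 10⁸ mm⁴

Split into non-overlapping primitives; take the origin at the lower-left of the bounding box.
Bottom flange: 170 × 16, A = 2 720 mm², y = 8 mm, Ī = 58 027 mm⁴.
Web: 8 × 400, A = 3 200 mm², y = 216 mm, Ī = 42 666 667 mm⁴.
Top flange: 170 × 16, A = 2 720 mm², y = 424 mm, Ī = 58 027 mm⁴.
Hole (subtracted): ⌀4, A = 12.57 mm², y = 216 mm, Ī = 12.57 mm⁴.
By symmetry the centroid is at mid-height, ȳ = 216 mm.
Transfer each piece to the horizontal centroidal axis using Ī + A·d² with d = y − 216:
  bottom flange: d = -208 mm → contributes +117 736 107 mm⁴
  web: d = 0 mm → contributes +42 666 667 mm⁴
  top flange: d = 208 mm → contributes +117 736 107 mm⁴
  hole: d = 0 mm → contributes −12.57 mm⁴
Total I = 278 138 867 mm⁴.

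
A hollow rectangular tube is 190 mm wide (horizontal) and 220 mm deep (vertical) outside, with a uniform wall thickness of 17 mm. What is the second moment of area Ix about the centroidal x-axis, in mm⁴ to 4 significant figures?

Ix ≈ 8.494 × 10⁷ mm⁴

Split into non-overlapping primitives; take the origin at the lower-left of the bounding box.
Outer rectangle: 190 × 220, A = 41 800 mm², y = 110 mm, Ī = 168 593 333 mm⁴.
Inner void (subtracted): 156 × 186, A = 29 016 mm², y = 110 mm, Ī = 83 653 128 mm⁴.
By symmetry the centroid is at mid-height, ȳ = 110 mm.
All pieces are centred on the centroidal x-axis, so I = ΣĪ (holes subtracted) = 84 940 205 mm⁴.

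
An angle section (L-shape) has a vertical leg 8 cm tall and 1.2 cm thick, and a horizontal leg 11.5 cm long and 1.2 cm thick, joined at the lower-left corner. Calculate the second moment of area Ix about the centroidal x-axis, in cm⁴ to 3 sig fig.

Ix ≈ 115 cm⁴

Treat the section as a set of non-overlapping primitives; coordinates are from the bounding-box lower-left.
Vertical leg: 1.2 × 8, A = 9.6 cm², y = 4 cm, Ī = 51.2 cm⁴.
Horizontal leg (remainder): 10.3 × 1.2, A = 12.36 cm², y = 0.6 cm, Ī = 1.4832 cm⁴.
Centroid: ȳ = ΣA·y / ΣA = 2.0863 cm.
Transfer each piece to the centroidal x-axis using Ī + A·d² with d = y − 2.0863:
  vertical leg: d = 1.9137 cm → contributes +86.356 cm⁴
  horizontal leg (remainder): d = -1.4863 cm → contributes +28.789 cm⁴
Total I = 115.15 cm⁴.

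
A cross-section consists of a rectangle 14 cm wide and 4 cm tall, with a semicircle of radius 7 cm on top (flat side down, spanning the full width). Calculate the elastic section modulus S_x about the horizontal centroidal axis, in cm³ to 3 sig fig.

S_x ≈ 186 cm³

Decompose the section into non-overlapping parts with the origin at the bottom-left of its bounding rectangle.
Rectangular body: 14 × 4, A = 56 cm², y = 2 cm, Ī = 74.667 cm⁴.
Semicircular cap: semicircle r = 7, A = 76.969 cm², y = 6.9709 cm, Ī = 263.53 cm⁴.
Centroid: ȳ = ΣA·y / ΣA = 4.8774 cm.
Transfer each piece to the horizontal centroidal axis using Ī + A·d² with d = y − 4.8774:
  rectangular body: d = -2.8774 cm → contributes +538.31 cm⁴
  semicircular cap: d = 2.0935 cm → contributes +600.86 cm⁴
Total I = 1139.2 cm⁴.
Extreme fibre distance c = 6.1226 cm; S = I/c = 186.06 cm³.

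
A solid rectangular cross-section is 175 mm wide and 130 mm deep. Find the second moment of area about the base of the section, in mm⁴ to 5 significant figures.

I_base ≈ 1.2816 × 10⁸ mm⁴

The section: 175 × 130, A = 22 750 mm², y = 65 mm, Ī = 32 039 583 mm⁴.
Transfer it to the base of the section using Ī + A·d² with d = y − 0:
  the section: d = 65 mm → contributes +128 158 333 mm⁴
Total I = 128 158 333 mm⁴.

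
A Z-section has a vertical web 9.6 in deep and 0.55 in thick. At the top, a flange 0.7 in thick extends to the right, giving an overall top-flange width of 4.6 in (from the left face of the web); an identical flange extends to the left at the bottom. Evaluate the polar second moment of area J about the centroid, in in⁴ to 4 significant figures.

Decompose the section into non-overlapping parts with the origin at the bottom-left of its bounding rectangle.
Web: 0.55 × 9.6, A = 5.28 in², y = 4.8 in, Ī = 40.5504 in⁴.
Top flange (beyond web): 4.05 × 0.7, A = 2.835 in², y = 9.25 in, Ī = 0.115763 in⁴.
Bottom flange (beyond web): 4.05 × 0.7, A = 2.835 in², y = 0.35 in, Ī = 0.115763 in⁴.
Centroid: ȳ = ΣA·y / ΣA = 4.8 in.
Transfer each piece to the centroidal x-axis using Ī + A·d² with d = y − 4.8:
  web: d = 0 in → contributes +40.5504 in⁴
  top flange (beyond web): d = 4.45 in → contributes +56.2559 in⁴
  bottom flange (beyond web): d = -4.45 in → contributes +56.2559 in⁴
Total I = 153.062 in⁴.
For the y-axis: x̄ = 4.325 in.
Repeating about the centroidal y-axis gives I_y = 37.8776 in⁴.
Polar second moment: J = I_x + I_y = 190.94 in⁴.

J ≈ 190.9 in⁴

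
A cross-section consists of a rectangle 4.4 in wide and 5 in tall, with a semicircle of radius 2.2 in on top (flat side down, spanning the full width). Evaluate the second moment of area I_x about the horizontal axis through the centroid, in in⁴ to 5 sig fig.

I_x ≈ 115.02 in⁴

Break the section into simple shapes (no overlaps), measuring from the bottom-left corner of the bounding box.
Rectangular body: 4.4 × 5, A = 22 in², y = 2.5 in, Ī = 45.83333 in⁴.
Semicircular cap: semicircle r = 2.2, A = 7.602654 in², y = 5.933709 in, Ī = 2.571123 in⁴.
Centroid: ȳ = ΣA·y / ΣA = 3.381857 in.
Transfer each piece to the horizontal axis through the centroid using Ī + A·d² with d = y − 3.381857:
  rectangular body: d = -0.8818568 in → contributes +62.9421 in⁴
  semicircular cap: d = 2.551852 in → contributes +52.07922 in⁴
Total I = 115.0213 in⁴.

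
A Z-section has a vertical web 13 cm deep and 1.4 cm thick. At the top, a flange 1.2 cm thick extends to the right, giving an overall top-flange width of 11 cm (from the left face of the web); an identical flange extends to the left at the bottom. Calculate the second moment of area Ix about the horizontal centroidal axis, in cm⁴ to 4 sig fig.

Ix ≈ 1061 cm⁴

Break the section into simple shapes (no overlaps), measuring from the bottom-left corner of the bounding box.
Web: 1.4 × 13, A = 18.2 cm², y = 6.5 cm, Ī = 256.317 cm⁴.
Top flange (beyond web): 9.6 × 1.2, A = 11.52 cm², y = 12.4 cm, Ī = 1.3824 cm⁴.
Bottom flange (beyond web): 9.6 × 1.2, A = 11.52 cm², y = 0.6 cm, Ī = 1.3824 cm⁴.
Centroid: ȳ = ΣA·y / ΣA = 6.5 cm.
Transfer each piece to the horizontal centroidal axis using Ī + A·d² with d = y − 6.5:
  web: d = 0 cm → contributes +256.317 cm⁴
  top flange (beyond web): d = 5.9 cm → contributes +402.394 cm⁴
  bottom flange (beyond web): d = -5.9 cm → contributes +402.394 cm⁴
Total I = 1061.1 cm⁴.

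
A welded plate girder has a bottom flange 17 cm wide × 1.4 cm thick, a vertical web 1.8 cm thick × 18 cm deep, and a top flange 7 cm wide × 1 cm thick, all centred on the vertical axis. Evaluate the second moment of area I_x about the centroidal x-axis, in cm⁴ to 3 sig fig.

Treat the section as a set of non-overlapping primitives; coordinates are from the bounding-box lower-left.
Bottom plate: 17 × 1.4, A = 23.8 cm², y = 0.7 cm, Ī = 3.8873 cm⁴.
Web plate: 1.8 × 18, A = 32.4 cm², y = 10.4 cm, Ī = 874.8 cm⁴.
Top plate: 7 × 1, A = 7 cm², y = 19.9 cm, Ī = 0.58333 cm⁴.
Centroid: ȳ = ΣA·y / ΣA = 7.7994 cm.
Transfer each piece to the centroidal x-axis using Ī + A·d² with d = y − 7.7994:
  bottom plate: d = -7.0994 cm → contributes +1203.4 cm⁴
  web plate: d = 2.6006 cm → contributes +1093.9 cm⁴
  top plate: d = 12.101 cm → contributes +1025.6 cm⁴
Total I = 3322.9 cm⁴.

I_x ≈ 3320 cm⁴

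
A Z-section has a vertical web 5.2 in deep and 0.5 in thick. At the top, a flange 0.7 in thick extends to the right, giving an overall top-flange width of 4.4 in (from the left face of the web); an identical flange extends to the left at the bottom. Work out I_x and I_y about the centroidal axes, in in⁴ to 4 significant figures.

Treat the section as a set of non-overlapping primitives; coordinates are from the bounding-box lower-left.
Web: 0.5 × 5.2, A = 2.6 in², y = 2.6 in, Ī = 5.85867 in⁴.
Top flange (beyond web): 3.9 × 0.7, A = 2.73 in², y = 4.85 in, Ī = 0.111475 in⁴.
Bottom flange (beyond web): 3.9 × 0.7, A = 2.73 in², y = 0.35 in, Ī = 0.111475 in⁴.
Centroid: ȳ = ΣA·y / ΣA = 2.6 in.
Transfer each piece to the centroidal x-axis using Ī + A·d² with d = y − 2.6:
  web: d = 0 in → contributes +5.85867 in⁴
  top flange (beyond web): d = 2.25 in → contributes +13.9321 in⁴
  bottom flange (beyond web): d = -2.25 in → contributes +13.9321 in⁴
Total I = 33.7229 in⁴.
For the y-axis: x̄ = 4.15 in.
Repeating about the centroidal y-axis gives I_y = 33.4011 in⁴.

I_x ≈ 33.72 in⁴, I_y ≈ 33.40 in⁴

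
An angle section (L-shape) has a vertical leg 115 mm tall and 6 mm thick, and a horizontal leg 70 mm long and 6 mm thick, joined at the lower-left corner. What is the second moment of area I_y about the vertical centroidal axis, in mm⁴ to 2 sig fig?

I_y ≈ 4.4 × 10⁵ mm⁴

Treat the section as a set of non-overlapping primitives; coordinates are from the bounding-box lower-left.
Vertical leg: 6 × 115, A = 690 mm², x = 3 mm, Ī = 2 070 mm⁴.
Horizontal leg (remainder): 64 × 6, A = 384 mm², x = 38 mm, Ī = 131 072 mm⁴.
Centroid: x̄ = ΣA·x / ΣA = 15.51 mm.
Transfer each piece to the vertical centroidal axis using Ī + A·d² with d = x − 15.51:
  vertical leg: d = -12.51 mm → contributes +110 124 mm⁴
  horizontal leg (remainder): d = 22.49 mm → contributes +325 231 mm⁴
Total I = 435 354 mm⁴.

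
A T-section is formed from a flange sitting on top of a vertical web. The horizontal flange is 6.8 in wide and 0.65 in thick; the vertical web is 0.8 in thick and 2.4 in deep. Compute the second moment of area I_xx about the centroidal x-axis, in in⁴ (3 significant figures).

Break the section into simple shapes (no overlaps), measuring from the bottom-left corner of the bounding box.
Flange: 6.8 × 0.65, A = 4.42 in², y = 2.725 in, Ī = 0.15562 in⁴.
Web: 0.8 × 2.4, A = 1.92 in², y = 1.2 in, Ī = 0.9216 in⁴.
Centroid: ȳ = ΣA·y / ΣA = 2.2632 in.
Transfer each piece to the centroidal x-axis using Ī + A·d² with d = y − 2.2632:
  flange: d = 0.46183 in → contributes +1.0983 in⁴
  web: d = -1.0632 in → contributes +3.0918 in⁴
Total I = 4.1902 in⁴.

I_xx ≈ 4.19 in⁴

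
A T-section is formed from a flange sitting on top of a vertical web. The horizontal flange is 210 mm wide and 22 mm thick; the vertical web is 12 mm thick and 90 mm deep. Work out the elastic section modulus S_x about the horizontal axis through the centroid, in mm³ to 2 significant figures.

Split into non-overlapping primitives; take the origin at the lower-left of the bounding box.
Flange: 210 × 22, A = 4 620 mm², y = 101 mm, Ī = 186 340 mm⁴.
Web: 12 × 90, A = 1 080 mm², y = 45 mm, Ī = 729 000 mm⁴.
Centroid: ȳ = ΣA·y / ΣA = 90.39 mm.
Transfer each piece to the horizontal axis through the centroid using Ī + A·d² with d = y − 90.39:
  flange: d = 10.61 mm → contributes +706 475 mm⁴
  web: d = -45.39 mm → contributes +2 954 021 mm⁴
Total I = 3 660 495 mm⁴.
Extreme fibre distance c = 90.39 mm; S = I/c = 40 497 mm³.

S_x ≈ 4.0 × 10⁴ mm³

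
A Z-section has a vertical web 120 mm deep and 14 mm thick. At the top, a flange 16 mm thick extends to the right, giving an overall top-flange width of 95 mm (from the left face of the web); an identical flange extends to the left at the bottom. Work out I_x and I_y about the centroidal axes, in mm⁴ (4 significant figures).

I_x ≈ 9.080 × 10⁶ mm⁴, I_y ≈ 7.293 × 10⁶ mm⁴

Decompose the section into non-overlapping parts with the origin at the bottom-left of its bounding rectangle.
Web: 14 × 120, A = 1 680 mm², y = 60 mm, Ī = 2 016 000 mm⁴.
Top flange (beyond web): 81 × 16, A = 1 296 mm², y = 112 mm, Ī = 27 648 mm⁴.
Bottom flange (beyond web): 81 × 16, A = 1 296 mm², y = 8 mm, Ī = 27 648 mm⁴.
Centroid: ȳ = ΣA·y / ΣA = 60 mm.
Transfer each piece to the centroidal x-axis using Ī + A·d² with d = y − 60:
  web: d = 0 mm → contributes +2 016 000 mm⁴
  top flange (beyond web): d = 52 mm → contributes +3 532 032 mm⁴
  bottom flange (beyond web): d = -52 mm → contributes +3 532 032 mm⁴
Total I = 9 080 064 mm⁴.
For the y-axis: x̄ = 88 mm.
Repeating about the centroidal y-axis gives I_y = 7 292 816 mm⁴.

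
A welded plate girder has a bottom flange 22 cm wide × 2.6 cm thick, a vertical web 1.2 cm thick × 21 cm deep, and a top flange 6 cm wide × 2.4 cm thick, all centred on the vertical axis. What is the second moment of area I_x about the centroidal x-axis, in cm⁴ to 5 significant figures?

I_x ≈ 8251.0 cm⁴

Decompose the section into non-overlapping parts with the origin at the bottom-left of its bounding rectangle.
Bottom plate: 22 × 2.6, A = 57.2 cm², y = 1.3 cm, Ī = 32.22267 cm⁴.
Web plate: 1.2 × 21, A = 25.2 cm², y = 13.1 cm, Ī = 926.1 cm⁴.
Top plate: 6 × 2.4, A = 14.4 cm², y = 24.8 cm, Ī = 6.912 cm⁴.
Centroid: ȳ = ΣA·y / ΣA = 7.867769 cm.
Transfer each piece to the centroidal x-axis using Ī + A·d² with d = y − 7.867769:
  bottom plate: d = -6.567769 cm → contributes +2499.578 cm⁴
  web plate: d = 5.232231 cm → contributes +1615.981 cm⁴
  top plate: d = 16.93223 cm → contributes +4135.399 cm⁴
Total I = 8250.958 cm⁴.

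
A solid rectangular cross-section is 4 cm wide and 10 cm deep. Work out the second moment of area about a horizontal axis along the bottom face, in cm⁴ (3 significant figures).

The section: 4 × 10, A = 40 cm², y = 5 cm, Ī = 333.33 cm⁴.
Transfer it to the bottom edge using Ī + A·d² with d = y − 0:
  the section: d = 5 cm → contributes +1333.3 cm⁴
Total I = 1333.3 cm⁴.

I_base ≈ 1330 cm⁴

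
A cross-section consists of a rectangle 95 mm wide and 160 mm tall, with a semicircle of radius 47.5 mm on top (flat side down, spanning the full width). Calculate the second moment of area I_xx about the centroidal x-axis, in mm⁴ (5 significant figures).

Split into non-overlapping primitives; take the origin at the lower-left of the bounding box.
Rectangular body: 95 × 160, A = 15 200 mm², y = 80 mm, Ī = 32 426 667 mm⁴.
Semicircular cap: semicircle r = 47.5, A = 3544.109 mm², y = 180.1596 mm, Ī = 558735.8 mm⁴.
Centroid: ȳ = ΣA·y / ΣA = 98.93804 mm.
Transfer each piece to the centroidal x-axis using Ī + A·d² with d = y − 98.93804:
  rectangular body: d = -18.93804 mm → contributes +37 878 136 mm⁴
  semicircular cap: d = 81.22159 mm → contributes +23 939 034 mm⁴
Total I = 61 817 170 mm⁴.

I_xx ≈ 6.1817 × 10⁷ mm⁴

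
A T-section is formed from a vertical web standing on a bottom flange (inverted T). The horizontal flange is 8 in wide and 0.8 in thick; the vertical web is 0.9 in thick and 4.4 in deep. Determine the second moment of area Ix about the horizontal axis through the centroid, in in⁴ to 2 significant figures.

Break the section into simple shapes (no overlaps), measuring from the bottom-left corner of the bounding box.
Flange: 8 × 0.8, A = 6.4 in², y = 0.4 in, Ī = 0.3413 in⁴.
Web: 0.9 × 4.4, A = 3.96 in², y = 3 in, Ī = 6.389 in⁴.
Centroid: ȳ = ΣA·y / ΣA = 1.394 in.
Transfer each piece to the horizontal axis through the centroid using Ī + A·d² with d = y − 1.394:
  flange: d = -0.9938 in → contributes +6.663 in⁴
  web: d = 1.606 in → contributes +16.6 in⁴
Total I = 23.27 in⁴.

Ix ≈ 23 in⁴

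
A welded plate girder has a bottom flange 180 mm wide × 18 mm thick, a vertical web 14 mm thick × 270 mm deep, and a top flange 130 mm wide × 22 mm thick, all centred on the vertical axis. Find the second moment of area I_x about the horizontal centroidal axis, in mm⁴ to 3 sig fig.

Decompose the section into non-overlapping parts with the origin at the bottom-left of its bounding rectangle.
Bottom plate: 180 × 18, A = 3 240 mm², y = 9 mm, Ī = 87 480 mm⁴.
Web plate: 14 × 270, A = 3 780 mm², y = 153 mm, Ī = 22 963 500 mm⁴.
Top plate: 130 × 22, A = 2 860 mm², y = 299 mm, Ī = 115 353 mm⁴.
Centroid: ȳ = ΣA·y / ΣA = 148.04 mm.
Transfer each piece to the horizontal centroidal axis using Ī + A·d² with d = y − 148.04:
  bottom plate: d = -139.04 mm → contributes +62 723 992 mm⁴
  web plate: d = 4.9595 mm → contributes +23 056 476 mm⁴
  top plate: d = 150.96 mm → contributes +65 291 250 mm⁴
Total I = 151 071 717 mm⁴.

I_x ≈ 1.51 × 10⁸ mm⁴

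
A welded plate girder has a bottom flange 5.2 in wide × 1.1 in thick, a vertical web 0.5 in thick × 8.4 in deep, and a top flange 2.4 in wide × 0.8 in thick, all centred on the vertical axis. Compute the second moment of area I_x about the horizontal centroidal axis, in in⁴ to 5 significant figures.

Break the section into simple shapes (no overlaps), measuring from the bottom-left corner of the bounding box.
Bottom plate: 5.2 × 1.1, A = 5.72 in², y = 0.55 in, Ī = 0.5767667 in⁴.
Web plate: 0.5 × 8.4, A = 4.2 in², y = 5.3 in, Ī = 24.696 in⁴.
Top plate: 2.4 × 0.8, A = 1.92 in², y = 9.9 in, Ī = 0.1024 in⁴.
Centroid: ȳ = ΣA·y / ΣA = 3.751182 in.
Transfer each piece to the horizontal centroidal axis using Ī + A·d² with d = y − 3.751182:
  bottom plate: d = -3.201182 in → contributes +59.19286 in⁴
  web plate: d = 1.548818 in → contributes +34.77111 in⁴
  top plate: d = 6.148818 in → contributes +72.69368 in⁴
Total I = 166.6577 in⁴.

I_x ≈ 166.66 in⁴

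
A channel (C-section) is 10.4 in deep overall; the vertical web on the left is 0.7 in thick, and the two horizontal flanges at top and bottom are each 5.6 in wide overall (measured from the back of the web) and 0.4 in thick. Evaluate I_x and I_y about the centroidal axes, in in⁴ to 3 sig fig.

Treat the section as a set of non-overlapping primitives; coordinates are from the bounding-box lower-left.
Web: 0.7 × 10.4, A = 7.28 in², y = 5.2 in, Ī = 65.617 in⁴.
Top flange (beyond web): 4.9 × 0.4, A = 1.96 in², y = 10.2 in, Ī = 0.026133 in⁴.
Bottom flange (beyond web): 4.9 × 0.4, A = 1.96 in², y = 0.2 in, Ī = 0.026133 in⁴.
By symmetry the centroid is at mid-height, ȳ = 5.2 in.
Transfer each piece to the centroidal x-axis using Ī + A·d² with d = y − 5.2:
  web: d = 0 in → contributes +65.617 in⁴
  top flange (beyond web): d = 5 in → contributes +49.026 in⁴
  bottom flange (beyond web): d = -5 in → contributes +49.026 in⁴
Total I = 163.67 in⁴.
For the y-axis: x̄ = 1.33 in.
Repeating about the centroidal y-axis gives I_y = 28.117 in⁴.

I_x ≈ 164 in⁴, I_y ≈ 28.1 in⁴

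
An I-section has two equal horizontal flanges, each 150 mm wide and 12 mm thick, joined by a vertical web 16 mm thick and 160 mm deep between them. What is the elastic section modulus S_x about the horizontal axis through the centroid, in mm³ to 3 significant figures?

Decompose the section into non-overlapping parts with the origin at the bottom-left of its bounding rectangle.
Bottom flange: 150 × 12, A = 1 800 mm², y = 6 mm, Ī = 21 600 mm⁴.
Web: 16 × 160, A = 2 560 mm², y = 92 mm, Ī = 5 461 333 mm⁴.
Top flange: 150 × 12, A = 1 800 mm², y = 178 mm, Ī = 21 600 mm⁴.
By symmetry the centroid is at mid-height, ȳ = 92 mm.
Transfer each piece to the horizontal axis through the centroid using Ī + A·d² with d = y − 92:
  bottom flange: d = -86 mm → contributes +13 334 400 mm⁴
  web: d = 0 mm → contributes +5 461 333 mm⁴
  top flange: d = 86 mm → contributes +13 334 400 mm⁴
Total I = 32 130 133 mm⁴.
Extreme fibre distance c = 92 mm; S = I/c = 349 241 mm³.

S_x ≈ 3.49 × 10⁵ mm³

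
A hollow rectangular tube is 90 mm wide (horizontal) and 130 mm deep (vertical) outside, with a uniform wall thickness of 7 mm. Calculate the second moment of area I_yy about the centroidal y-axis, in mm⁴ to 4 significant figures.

Decompose the section into non-overlapping parts with the origin at the bottom-left of its bounding rectangle.
Outer rectangle: 90 × 130, A = 11 700 mm², x = 45 mm, Ī = 7 897 500 mm⁴.
Inner void (subtracted): 76 × 116, A = 8 816 mm², x = 45 mm, Ī = 4 243 435 mm⁴.
By symmetry the centroid is at mid-width, x̄ = 45 mm.
All pieces are centred on the centroidal y-axis, so I = ΣĪ (holes subtracted) = 3 654 065 mm⁴.

I_yy ≈ 3.654 × 10⁶ mm⁴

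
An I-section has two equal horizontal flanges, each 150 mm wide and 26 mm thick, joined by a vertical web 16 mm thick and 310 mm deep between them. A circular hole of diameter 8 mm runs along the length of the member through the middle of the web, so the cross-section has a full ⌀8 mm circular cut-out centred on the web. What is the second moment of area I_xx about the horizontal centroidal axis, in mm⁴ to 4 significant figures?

I_xx ≈ 2.603 × 10⁸ mm⁴

Treat the section as a set of non-overlapping primitives; coordinates are from the bounding-box lower-left.
Bottom flange: 150 × 26, A = 3 900 mm², y = 13 mm, Ī = 219 700 mm⁴.
Web: 16 × 310, A = 4 960 mm², y = 181 mm, Ī = 39 721 333 mm⁴.
Top flange: 150 × 26, A = 3 900 mm², y = 349 mm, Ī = 219 700 mm⁴.
Hole (subtracted): ⌀8, A = 50.2655 mm², y = 181 mm, Ī = 201.062 mm⁴.
By symmetry the centroid is at mid-height, ȳ = 181 mm.
Transfer each piece to the horizontal centroidal axis using Ī + A·d² with d = y − 181:
  bottom flange: d = -168 mm → contributes +110 293 300 mm⁴
  web: d = 0 mm → contributes +39 721 333 mm⁴
  top flange: d = 168 mm → contributes +110 293 300 mm⁴
  hole: d = 0 mm → contributes −201.062 mm⁴
Total I = 260 307 732 mm⁴.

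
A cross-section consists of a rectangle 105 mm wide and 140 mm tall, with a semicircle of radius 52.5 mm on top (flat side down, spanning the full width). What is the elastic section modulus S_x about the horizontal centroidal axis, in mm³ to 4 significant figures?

S_x ≈ 5.253 × 10⁵ mm³

Break the section into simple shapes (no overlaps), measuring from the bottom-left corner of the bounding box.
Rectangular body: 105 × 140, A = 14 700 mm², y = 70 mm, Ī = 24 010 000 mm⁴.
Semicircular cap: semicircle r = 52.5, A = 4329.51 mm², y = 162.282 mm, Ī = 833 814 mm⁴.
Centroid: ȳ = ΣA·y / ΣA = 90.9955 mm.
Transfer each piece to the horizontal centroidal axis using Ī + A·d² with d = y − 90.9955:
  rectangular body: d = -20.9955 mm → contributes +30 489 930 mm⁴
  semicircular cap: d = 71.2862 mm → contributes +22 835 156 mm⁴
Total I = 53 325 086 mm⁴.
Extreme fibre distance c = 101.504 mm; S = I/c = 525 347 mm³.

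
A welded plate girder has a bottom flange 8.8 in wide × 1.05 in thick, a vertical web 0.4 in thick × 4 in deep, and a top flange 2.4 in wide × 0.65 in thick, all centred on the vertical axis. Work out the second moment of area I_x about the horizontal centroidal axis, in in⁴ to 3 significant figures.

Decompose the section into non-overlapping parts with the origin at the bottom-left of its bounding rectangle.
Bottom plate: 8.8 × 1.05, A = 9.24 in², y = 0.525 in, Ī = 0.84893 in⁴.
Web plate: 0.4 × 4, A = 1.6 in², y = 3.05 in, Ī = 2.1333 in⁴.
Top plate: 2.4 × 0.65, A = 1.56 in², y = 5.375 in, Ī = 0.054925 in⁴.
Centroid: ȳ = ΣA·y / ΣA = 1.461 in.
Transfer each piece to the horizontal centroidal axis using Ī + A·d² with d = y − 1.461:
  bottom plate: d = -0.93597 in → contributes +8.9435 in⁴
  web plate: d = 1.589 in → contributes +6.1734 in⁴
  top plate: d = 3.914 in → contributes +23.954 in⁴
Total I = 39.07 in⁴.

I_x ≈ 39.1 in⁴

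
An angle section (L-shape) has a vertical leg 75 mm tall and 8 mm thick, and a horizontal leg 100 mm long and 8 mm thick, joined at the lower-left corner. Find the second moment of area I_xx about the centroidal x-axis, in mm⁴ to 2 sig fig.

I_xx ≈ 6.6 × 10⁵ mm⁴

Decompose the section into non-overlapping parts with the origin at the bottom-left of its bounding rectangle.
Vertical leg: 8 × 75, A = 600 mm², y = 37.5 mm, Ī = 281 250 mm⁴.
Horizontal leg (remainder): 92 × 8, A = 736 mm², y = 4 mm, Ī = 3 925 mm⁴.
Centroid: ȳ = ΣA·y / ΣA = 19.04 mm.
Transfer each piece to the centroidal x-axis using Ī + A·d² with d = y − 19.04:
  vertical leg: d = 18.46 mm → contributes +485 604 mm⁴
  horizontal leg (remainder): d = -15.04 mm → contributes +170 518 mm⁴
Total I = 656 123 mm⁴.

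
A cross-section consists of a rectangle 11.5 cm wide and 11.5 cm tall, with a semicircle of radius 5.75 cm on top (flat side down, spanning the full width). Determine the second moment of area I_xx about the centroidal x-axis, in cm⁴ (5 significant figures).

I_xx ≈ 4079.0 cm⁴

Break the section into simple shapes (no overlaps), measuring from the bottom-left corner of the bounding box.
Rectangular body: 11.5 × 11.5, A = 132.25 cm², y = 5.75 cm, Ī = 1457.505 cm⁴.
Semicircular cap: semicircle r = 5.75, A = 51.93445 cm², y = 13.94038 cm, Ī = 119.9785 cm⁴.
Centroid: ȳ = ΣA·y / ΣA = 8.059439 cm.
Transfer each piece to the centroidal x-axis using Ī + A·d² with d = y − 8.059439:
  rectangular body: d = -2.309439 cm → contributes +2162.861 cm⁴
  semicircular cap: d = 5.880937 cm → contributes +1916.153 cm⁴
Total I = 4079.015 cm⁴.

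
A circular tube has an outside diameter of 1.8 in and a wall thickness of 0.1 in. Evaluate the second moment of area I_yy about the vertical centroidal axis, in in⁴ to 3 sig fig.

Split into non-overlapping primitives; take the origin at the lower-left of the bounding box.
Outer circle: ⌀1.8, A = 2.5447 in², x = 0.9 in, Ī = 0.5153 in⁴.
Bore (subtracted): ⌀1.6, A = 2.0106 in², x = 0.9 in, Ī = 0.3217 in⁴.
By symmetry the centroid is at mid-width, x̄ = 0.9 in.
All pieces are centred on the vertical centroidal axis, so I = ΣĪ (holes subtracted) = 0.1936 in⁴.

I_yy ≈ 0.194 in⁴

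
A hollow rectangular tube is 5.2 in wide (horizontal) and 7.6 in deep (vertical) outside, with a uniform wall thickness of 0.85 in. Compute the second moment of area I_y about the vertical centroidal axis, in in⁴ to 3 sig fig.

Split into non-overlapping primitives; take the origin at the lower-left of the bounding box.
Outer rectangle: 5.2 × 7.6, A = 39.52 in², x = 2.6 in, Ī = 89.052 in⁴.
Inner void (subtracted): 3.5 × 5.9, A = 20.65 in², x = 2.6 in, Ī = 21.08 in⁴.
By symmetry the centroid is at mid-width, x̄ = 2.6 in.
All pieces are centred on the vertical centroidal axis, so I = ΣĪ (holes subtracted) = 67.972 in⁴.

I_y ≈ 68.0 in⁴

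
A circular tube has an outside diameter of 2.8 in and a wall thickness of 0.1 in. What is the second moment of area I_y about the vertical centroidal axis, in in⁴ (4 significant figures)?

I_y ≈ 0.7740 in⁴

Break the section into simple shapes (no overlaps), measuring from the bottom-left corner of the bounding box.
Outer circle: ⌀2.8, A = 6.15752 in², x = 1.4 in, Ī = 3.01719 in⁴.
Bore (subtracted): ⌀2.6, A = 5.30929 in², x = 1.4 in, Ī = 2.24318 in⁴.
By symmetry the centroid is at mid-width, x̄ = 1.4 in.
All pieces are centred on the vertical centroidal axis, so I = ΣĪ (holes subtracted) = 0.77401 in⁴.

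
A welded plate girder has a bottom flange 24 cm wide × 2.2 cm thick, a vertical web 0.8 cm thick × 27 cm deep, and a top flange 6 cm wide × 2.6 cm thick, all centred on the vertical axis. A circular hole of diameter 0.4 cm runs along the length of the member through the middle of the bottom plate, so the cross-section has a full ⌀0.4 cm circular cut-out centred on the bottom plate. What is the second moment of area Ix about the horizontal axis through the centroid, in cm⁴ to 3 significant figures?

Ix ≈ 1.28 × 10⁴ cm⁴

Treat the section as a set of non-overlapping primitives; coordinates are from the bounding-box lower-left.
Bottom plate: 24 × 2.2, A = 52.8 cm², y = 1.1 cm, Ī = 21.296 cm⁴.
Web plate: 0.8 × 27, A = 21.6 cm², y = 15.7 cm, Ī = 1312.2 cm⁴.
Top plate: 6 × 2.6, A = 15.6 cm², y = 30.5 cm, Ī = 8.788 cm⁴.
Hole (subtracted): ⌀0.4, A = 0.12566 cm², y = 1.1 cm, Ī = 0.0012566 cm⁴.
Centroid: ȳ = ΣA·y / ΣA = 9.712 cm.
Transfer each piece to the horizontal axis through the centroid using Ī + A·d² with d = y − 9.712:
  bottom plate: d = -8.612 cm → contributes +3937.3 cm⁴
  web plate: d = 5.988 cm → contributes +2086.7 cm⁴
  top plate: d = 20.788 cm → contributes +6750.2 cm⁴
  hole: d = -8.612 cm → contributes −9.3214 cm⁴
Total I = 12 765 cm⁴.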